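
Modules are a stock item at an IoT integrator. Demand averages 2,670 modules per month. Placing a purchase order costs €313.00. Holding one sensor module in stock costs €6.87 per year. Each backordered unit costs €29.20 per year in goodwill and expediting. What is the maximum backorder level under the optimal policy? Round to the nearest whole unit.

Annual demand D = 2,670 × 12 = 32,040.
With planned backorders, Q* = √(2DS/H) · √((H+B)/B).
√(2DS/H) = √(2 × 32,040 × 313 / 6.87) = 1708.658.
√((H+B)/B) = √((6.87+29.2)/29.2) = 1.1114.
Q* ≈ 1899.051.
S* = Q* · H/(H+B) = 1899.051 × 6.87/36.07 ≈ 361.699.

S* ≈ 362 modules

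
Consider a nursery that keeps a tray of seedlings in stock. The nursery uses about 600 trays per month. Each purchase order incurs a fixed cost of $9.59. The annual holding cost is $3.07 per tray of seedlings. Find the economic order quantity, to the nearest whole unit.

Annual demand D = 600 × 12 = 7,200.
EOQ = √(2DS / H) = √(2 × 7,200 × 9.59 / 3.07).
= √(138,096 / 3.07) = √44,982.4104 ≈ 212.091.

Q* ≈ 212 trays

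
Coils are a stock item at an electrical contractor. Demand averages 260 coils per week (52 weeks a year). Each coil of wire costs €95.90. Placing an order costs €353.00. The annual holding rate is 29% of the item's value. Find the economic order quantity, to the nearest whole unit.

Annual demand D = 260 × 52 = 13,520.
Holding cost H = 0.29 × €95.90 = €27.8110 per unit per year.
EOQ = √(2DS / H) = √(2 × 13,520 × 353 / 27.811).
= √(9,545,120 / 27.811) = √343,213.8363 ≈ 585.845.

Q* ≈ 586 coils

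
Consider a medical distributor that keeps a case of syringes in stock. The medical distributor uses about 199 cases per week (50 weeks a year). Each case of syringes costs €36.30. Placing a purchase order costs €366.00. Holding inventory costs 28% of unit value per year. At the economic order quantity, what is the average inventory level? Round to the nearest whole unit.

Average inventory ≈ 423 cases

Annual demand D = 199 × 50 = 9,950.
Holding cost H = 0.28 × €36.30 = €10.1640 per unit per year.
Q* = √(2DS/H) = √(2 × 9,950 × 366 / 10.164) ≈ 846.52.
Average inventory = Q*/2 ≈ 846.52 / 2 = 423.258.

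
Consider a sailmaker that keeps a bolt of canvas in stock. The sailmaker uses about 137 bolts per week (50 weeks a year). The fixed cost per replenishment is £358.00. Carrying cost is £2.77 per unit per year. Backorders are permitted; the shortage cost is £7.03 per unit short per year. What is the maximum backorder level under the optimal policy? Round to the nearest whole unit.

Annual demand D = 137 × 50 = 6,850.
With planned backorders, Q* = √(2DS/H) · √((H+B)/B).
√(2DS/H) = √(2 × 6,850 × 358 / 2.77) = 1330.644.
√((H+B)/B) = √((2.77+7.03)/7.03) = 1.1807.
Q* ≈ 1571.076.
S* = Q* · H/(H+B) = 1571.076 × 2.77/9.8 ≈ 444.070.

S* ≈ 444 bolts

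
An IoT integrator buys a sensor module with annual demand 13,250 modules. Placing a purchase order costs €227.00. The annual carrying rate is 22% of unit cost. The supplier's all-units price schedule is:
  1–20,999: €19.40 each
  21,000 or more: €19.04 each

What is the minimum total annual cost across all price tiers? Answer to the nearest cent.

TC* ≈ €262,116.97

Holding cost per unit per year at price C is H = 0.22·C.
Candidates are each tier's EOQ (if it falls in that tier) and each price-break quantity.
EOQ at €19.40 = 1187.2 (feasible in tier 1): TC = 13,250×€19.40 + (13,250/1187.2)×227 + (1187.2/2)×0.22×€19.40 = €262,116.97.
EOQ at €19.04 = 1198.4 < 21000, so use break Q=21000: TC = 13,250×€19.04 + (13,250/21000.0)×227 + (21000.0/2)×0.22×€19.04 = €296,405.63.
Lowest total cost among the candidates is at Q = 1187.2.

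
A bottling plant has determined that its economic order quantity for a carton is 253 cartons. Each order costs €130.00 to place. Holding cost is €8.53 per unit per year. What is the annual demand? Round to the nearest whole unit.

Squaring Q* = √(2DS/H) gives Q*² = 2DS/H.
From Q* = √(2DS/H): D = Q*²H / (2S) = 253² × 8.53 / (2 × 130) = 2099.988.

D ≈ 2,100 cartons per year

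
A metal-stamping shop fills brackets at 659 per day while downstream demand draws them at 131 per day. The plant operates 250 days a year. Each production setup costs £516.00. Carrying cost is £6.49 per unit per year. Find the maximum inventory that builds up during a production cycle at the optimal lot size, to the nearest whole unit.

Annual demand D = 131 × 250 = 32,750.
Production build-up factor (1 − d/p) = 1 − 131/659 = 0.8012.
Q* = √(2DS / (H(1 − d/p))) = √(2 × 32,750 × 516 / (6.49 × 0.8012)).
= √(33,798,000 / 5.1999) ≈ 2549.464.
Maximum inventory = Q*(1 − d/p) = 2549.464 × 0.8012 ≈ 2042.666.

I_max ≈ 2,043 brackets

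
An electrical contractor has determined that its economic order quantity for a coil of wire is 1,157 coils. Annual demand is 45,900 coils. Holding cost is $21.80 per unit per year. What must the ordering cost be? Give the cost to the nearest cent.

The basic EOQ model gives Q* = √(2DS/H); rearrange for the unknown.
From Q* = √(2DS/H): S = Q*²H / (2D) = 1,157² × 21.8 / (2 × 45,900) = 317.8927.

S ≈ $317.89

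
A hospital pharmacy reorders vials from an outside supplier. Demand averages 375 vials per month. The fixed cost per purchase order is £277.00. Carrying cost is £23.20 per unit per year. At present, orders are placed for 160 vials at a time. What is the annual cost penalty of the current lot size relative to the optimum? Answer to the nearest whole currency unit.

Annual demand D = 375 × 12 = 4,500.
EOQ = √(2DS/H) = √(2 × 4,500 × 277 / 23.2) ≈ 327.81.
Cost at Q* = (D/Q*)S + (Q*/2)H = √(2DSH) ≈ £7,605.10.
Cost at Q = 160: (4,500/160)×277 + (160/2)×23.2 = £7,790.62 + £1,856.00 = £9,646.62.
Excess = £9,646.62 − £7,605.10 = £2,041.52.

Extra cost ≈ £2,042 per year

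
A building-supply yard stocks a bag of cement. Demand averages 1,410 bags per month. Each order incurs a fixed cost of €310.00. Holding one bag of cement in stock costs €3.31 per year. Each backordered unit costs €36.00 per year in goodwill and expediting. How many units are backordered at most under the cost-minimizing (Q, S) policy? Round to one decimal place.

S* ≈ 156.6 bags

Annual demand D = 1,410 × 12 = 16,920.
With planned backorders, Q* = √(2DS/H) · √((H+B)/B).
√(2DS/H) = √(2 × 16,920 × 310 / 3.31) = 1780.254.
√((H+B)/B) = √((3.31+36)/36) = 1.0450.
Q* ≈ 1860.297.
S* = Q* · H/(H+B) = 1860.297 × 3.31/39.31 ≈ 156.642.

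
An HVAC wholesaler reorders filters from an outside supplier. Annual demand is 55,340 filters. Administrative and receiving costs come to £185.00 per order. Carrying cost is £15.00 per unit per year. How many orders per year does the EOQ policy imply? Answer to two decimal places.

N ≈ 47.37 orders per year

Q* = √(2DS/H) = √(2 × 55,340 × 185 / 15) ≈ 1168.35.
Orders per year = D / Q* = 55,340 / 1168.35 ≈ 47.366.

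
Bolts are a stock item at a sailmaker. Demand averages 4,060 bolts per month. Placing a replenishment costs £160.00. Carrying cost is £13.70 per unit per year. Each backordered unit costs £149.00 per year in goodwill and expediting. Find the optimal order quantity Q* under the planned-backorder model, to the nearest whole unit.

Q* ≈ 1,115 bolts

Annual demand D = 4,060 × 12 = 48,720.
With planned backorders, Q* = √(2DS/H) · √((H+B)/B).
√(2DS/H) = √(2 × 48,720 × 160 / 13.7) = 1066.764.
√((H+B)/B) = √((13.7+149)/149) = 1.0450.
Q* ≈ 1114.728.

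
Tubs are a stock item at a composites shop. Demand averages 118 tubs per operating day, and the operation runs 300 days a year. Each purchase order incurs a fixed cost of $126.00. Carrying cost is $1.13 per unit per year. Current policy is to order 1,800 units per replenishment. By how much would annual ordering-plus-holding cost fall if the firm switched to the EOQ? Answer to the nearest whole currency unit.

Annual demand D = 118 × 300 = 35,400.
EOQ = √(2DS/H) = √(2 × 35,400 × 126 / 1.13) ≈ 2809.72.
Cost at Q* = (D/Q*)S + (Q*/2)H = √(2DSH) ≈ $3,174.98.
Cost at Q = 1,800: (35,400/1,800)×126 + (1,800/2)×1.13 = $2,478.00 + $1,017.00 = $3,495.00.
Excess = $3,495.00 − $3,174.98 = $320.02.

Extra cost ≈ $320 per year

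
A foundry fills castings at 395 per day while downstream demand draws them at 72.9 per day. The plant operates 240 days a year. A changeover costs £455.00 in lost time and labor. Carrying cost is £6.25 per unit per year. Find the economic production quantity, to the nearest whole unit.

Annual demand D = 72.9 × 240 = 17,496.
Production build-up factor (1 − d/p) = 1 − 72.9/395 = 0.8154.
Q* = √(2DS / (H(1 − d/p))) = √(2 × 17,496 × 455 / (6.25 × 0.8154)).
= √(15,921,360 / 5.0965) ≈ 1767.475.

Q* ≈ 1,767 castings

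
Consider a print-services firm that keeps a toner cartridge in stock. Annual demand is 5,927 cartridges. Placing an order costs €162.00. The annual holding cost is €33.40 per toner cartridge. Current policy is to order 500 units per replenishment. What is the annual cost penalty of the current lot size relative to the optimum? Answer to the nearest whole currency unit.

Extra cost ≈ €2,262 per year

EOQ = √(2DS/H) = √(2 × 5,927 × 162 / 33.4) ≈ 239.78.
Cost at Q* = (D/Q*)S + (Q*/2)H = √(2DSH) ≈ €8,008.72.
Cost at Q = 500: (5,927/500)×162 + (500/2)×33.4 = €1,920.35 + €8,350.00 = €10,270.35.
Excess = €10,270.35 − €8,008.72 = €2,261.63.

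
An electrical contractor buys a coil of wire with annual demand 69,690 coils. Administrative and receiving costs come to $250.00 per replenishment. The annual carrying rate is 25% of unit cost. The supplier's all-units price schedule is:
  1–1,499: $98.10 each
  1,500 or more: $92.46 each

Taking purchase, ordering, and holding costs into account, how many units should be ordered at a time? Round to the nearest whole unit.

Q* ≈ 1,500 coils

Holding cost per unit per year at price C is H = 0.25·C.
Evaluate total cost at each tier's feasible EOQ or, if the EOQ is below the tier, at the tier's minimum quantity.
EOQ at $98.10 = 1192.0 (feasible in tier 1): TC = 69,690×$98.10 + (69,690/1192.0)×250 + (1192.0/2)×0.25×$98.10 = $6,865,822.09.
EOQ at $92.46 = 1227.8 < 1500, so use break Q=1500: TC = 69,690×$92.46 + (69,690/1500.0)×250 + (1500.0/2)×0.25×$92.46 = $6,472,488.65.
Lowest total cost is $6,472,488.65 at Q = 1500.0.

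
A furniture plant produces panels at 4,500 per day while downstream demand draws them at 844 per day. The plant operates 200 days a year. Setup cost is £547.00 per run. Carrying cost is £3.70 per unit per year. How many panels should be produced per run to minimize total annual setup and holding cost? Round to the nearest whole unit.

Annual demand D = 844 × 200 = 168,800.
Production build-up factor (1 − d/p) = 1 − 844/4,500 = 0.8124.
Q* = √(2DS / (H(1 − d/p))) = √(2 × 168,800 × 547 / (3.7 × 0.8124)).
= √(184,667,200 / 3.006) ≈ 7837.854.

Q* ≈ 7,838 panels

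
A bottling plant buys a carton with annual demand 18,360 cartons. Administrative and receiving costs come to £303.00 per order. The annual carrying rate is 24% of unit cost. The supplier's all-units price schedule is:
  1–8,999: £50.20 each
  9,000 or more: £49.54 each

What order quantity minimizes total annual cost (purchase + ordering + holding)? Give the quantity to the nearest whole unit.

Holding cost per unit per year at price C is H = 0.24·C.
Candidates are each tier's EOQ (if it falls in that tier) and each price-break quantity.
EOQ at £50.20 = 961.0 (feasible in tier 1): TC = 18,360×£50.20 + (18,360/961.0)×303 + (961.0/2)×0.24×£50.20 = £933,249.91.
EOQ at £49.54 = 967.4 < 9000, so use break Q=9000: TC = 18,360×£49.54 + (18,360/9000.0)×303 + (9000.0/2)×0.24×£49.54 = £963,675.72.
Lowest total cost is £933,249.91 at Q = 961.0.

Q* ≈ 961 cartons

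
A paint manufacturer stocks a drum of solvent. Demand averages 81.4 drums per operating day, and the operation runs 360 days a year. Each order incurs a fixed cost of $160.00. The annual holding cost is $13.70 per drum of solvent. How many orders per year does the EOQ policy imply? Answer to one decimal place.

Annual demand D = 81.4 × 360 = 29,304.
EOQ = √(2DS/H) = √(2 × 29,304 × 160 / 13.7) ≈ 827.33.
Orders per year = D / Q* = 29,304 / 827.33 ≈ 35.420.

N ≈ 35.4 orders per year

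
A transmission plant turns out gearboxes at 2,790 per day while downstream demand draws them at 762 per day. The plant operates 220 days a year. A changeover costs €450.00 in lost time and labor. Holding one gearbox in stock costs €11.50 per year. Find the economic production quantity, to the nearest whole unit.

Q* ≈ 4,248 gearboxes

Annual demand D = 762 × 220 = 167,640.
Production build-up factor (1 − d/p) = 1 − 762/2,790 = 0.7269.
Q* = √(2DS / (H(1 − d/p))) = √(2 × 167,640 × 450 / (11.5 × 0.7269)).
= √(150,876,000 / 8.3591) ≈ 4248.438.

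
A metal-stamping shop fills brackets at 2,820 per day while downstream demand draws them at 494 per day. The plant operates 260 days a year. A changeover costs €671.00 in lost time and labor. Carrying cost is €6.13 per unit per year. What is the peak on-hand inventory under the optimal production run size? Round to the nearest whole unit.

I_max ≈ 4,816 brackets

Annual demand D = 494 × 260 = 128,440.
Production build-up factor (1 − d/p) = 1 − 494/2,820 = 0.8248.
Q* = √(2DS / (H(1 − d/p))) = √(2 × 128,440 × 671 / (6.13 × 0.8248)).
= √(172,366,480 / 5.0562) ≈ 5838.696.
Maximum inventory = Q*(1 − d/p) = 5838.696 × 0.8248 ≈ 4815.889.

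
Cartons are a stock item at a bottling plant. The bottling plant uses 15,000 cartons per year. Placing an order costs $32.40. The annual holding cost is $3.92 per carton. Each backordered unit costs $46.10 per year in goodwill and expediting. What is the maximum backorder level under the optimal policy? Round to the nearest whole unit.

S* ≈ 41 cartons

With planned backorders, Q* = √(2DS/H) · √((H+B)/B).
√(2DS/H) = √(2 × 15,000 × 32.4 / 3.92) = 497.955.
√((H+B)/B) = √((3.92+46.1)/46.1) = 1.0416.
Q* ≈ 518.694.
S* = Q* · H/(H+B) = 518.694 × 3.92/50.02 ≈ 40.649.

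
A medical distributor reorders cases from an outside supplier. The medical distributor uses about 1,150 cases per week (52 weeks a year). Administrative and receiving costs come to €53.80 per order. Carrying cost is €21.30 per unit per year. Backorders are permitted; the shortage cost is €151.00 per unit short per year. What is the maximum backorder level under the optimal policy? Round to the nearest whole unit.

S* ≈ 73 cases

Annual demand D = 1,150 × 52 = 59,800.
With planned backorders, Q* = √(2DS/H) · √((H+B)/B).
√(2DS/H) = √(2 × 59,800 × 53.8 / 21.3) = 549.626.
√((H+B)/B) = √((21.3+151)/151) = 1.0682.
Q* ≈ 587.112.
S* = Q* · H/(H+B) = 587.112 × 21.3/172.3 ≈ 72.580.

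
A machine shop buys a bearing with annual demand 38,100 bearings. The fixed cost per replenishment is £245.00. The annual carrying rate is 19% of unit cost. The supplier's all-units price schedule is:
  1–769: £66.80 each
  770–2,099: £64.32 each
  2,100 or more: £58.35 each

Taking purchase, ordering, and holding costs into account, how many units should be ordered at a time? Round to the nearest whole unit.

Q* ≈ 2,100 bearings

Holding cost per unit per year at price C is H = 0.19·C.
For each price level, check whether its EOQ is feasible; otherwise the best quantity at that price is the breakpoint.
Tier 1 (£66.80): EOQ = 1212.8 exceeds tier's upper bound 769, so this tier is dominated.
EOQ at £64.32 = 1236.0 (feasible in tier 2): TC = 38,100×£64.32 + (38,100/1236.0)×245 + (1236.0/2)×0.19×£64.32 = £2,465,696.64.
EOQ at £58.35 = 1297.7 < 2100, so use break Q=2100: TC = 38,100×£58.35 + (38,100/2100.0)×245 + (2100.0/2)×0.19×£58.35 = £2,239,220.83.
Lowest total cost is £2,239,220.83 at Q = 2100.0.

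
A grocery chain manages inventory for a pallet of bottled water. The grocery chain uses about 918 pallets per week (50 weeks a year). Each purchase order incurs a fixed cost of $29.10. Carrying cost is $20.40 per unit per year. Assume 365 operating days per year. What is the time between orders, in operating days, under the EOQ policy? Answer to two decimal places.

T ≈ 2.88 days

Annual demand D = 918 × 50 = 45,900.
Q* = √(2DS/H) = √(2 × 45,900 × 29.1 / 20.4) ≈ 361.87.
Cycle time = Q*/D × 365 = 361.87 / 45,900 × 365 ≈ 2.878 days.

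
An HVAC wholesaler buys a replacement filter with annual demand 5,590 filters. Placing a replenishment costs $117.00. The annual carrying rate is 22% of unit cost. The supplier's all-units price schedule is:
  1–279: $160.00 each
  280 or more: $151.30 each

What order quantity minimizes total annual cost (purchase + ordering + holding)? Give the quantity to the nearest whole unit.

Q* ≈ 280 filters

Holding cost per unit per year at price C is H = 0.22·C.
Candidates are each tier's EOQ (if it falls in that tier) and each price-break quantity.
EOQ at $160.00 = 192.8 (feasible in tier 1): TC = 5,590×$160.00 + (5,590/192.8)×117 + (192.8/2)×0.22×$160.00 = $901,185.55.
EOQ at $151.30 = 198.2 < 280, so use break Q=280: TC = 5,590×$151.30 + (5,590/280.0)×117 + (280.0/2)×0.22×$151.30 = $852,762.86.
Lowest total cost is $852,762.86 at Q = 280.0.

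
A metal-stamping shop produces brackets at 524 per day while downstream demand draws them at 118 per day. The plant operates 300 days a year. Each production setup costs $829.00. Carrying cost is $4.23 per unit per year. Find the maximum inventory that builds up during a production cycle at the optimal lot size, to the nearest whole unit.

Annual demand D = 118 × 300 = 35,400.
Production build-up factor (1 − d/p) = 1 − 118/524 = 0.7748.
Q* = √(2DS / (H(1 − d/p))) = √(2 × 35,400 × 829 / (4.23 × 0.7748)).
= √(58,693,200 / 3.2774) ≈ 4231.812.
Maximum inventory = Q*(1 − d/p) = 4231.812 × 0.7748 ≈ 3278.846.

I_max ≈ 3,279 brackets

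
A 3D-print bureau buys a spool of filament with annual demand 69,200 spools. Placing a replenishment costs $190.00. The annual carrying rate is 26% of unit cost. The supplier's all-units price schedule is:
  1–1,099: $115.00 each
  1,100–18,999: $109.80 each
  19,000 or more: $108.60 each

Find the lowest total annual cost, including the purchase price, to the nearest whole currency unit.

TC* ≈ $7,625,814

Holding cost per unit per year at price C is H = 0.26·C.
Evaluate total cost at each tier's feasible EOQ or, if the EOQ is below the tier, at the tier's minimum quantity.
EOQ at $115.00 = 937.8 (feasible in tier 1): TC = 69,200×$115.00 + (69,200/937.8)×190 + (937.8/2)×0.26×$115.00 = $7,986,040.16.
EOQ at $109.80 = 959.7 < 1100, so use break Q=1100: TC = 69,200×$109.80 + (69,200/1100.0)×190 + (1100.0/2)×0.26×$109.80 = $7,625,814.13.
EOQ at $108.60 = 965.0 < 19000, so use break Q=19000: TC = 69,200×$108.60 + (69,200/19000.0)×190 + (19000.0/2)×0.26×$108.60 = $7,784,054.00.
Lowest total cost among the candidates is at Q = 1100.0.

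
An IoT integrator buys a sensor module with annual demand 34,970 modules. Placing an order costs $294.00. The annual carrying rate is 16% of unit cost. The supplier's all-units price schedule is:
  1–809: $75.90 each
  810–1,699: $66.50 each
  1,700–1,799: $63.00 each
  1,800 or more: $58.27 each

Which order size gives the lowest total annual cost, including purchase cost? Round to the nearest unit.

Q* ≈ 1,800 modules

Holding cost per unit per year at price C is H = 0.16·C.
Evaluate total cost at each tier's feasible EOQ or, if the EOQ is below the tier, at the tier's minimum quantity.
Tier 1 ($75.90): EOQ = 1301.2 exceeds tier's upper bound 809, so this tier is dominated.
EOQ at $66.50 = 1390.2 (feasible in tier 2): TC = 34,970×$66.50 + (34,970/1390.2)×294 + (1390.2/2)×0.16×$66.50 = $2,340,296.33.
EOQ at $63.00 = 1428.3 < 1700, so use break Q=1700: TC = 34,970×$63.00 + (34,970/1700.0)×294 + (1700.0/2)×0.16×$63.00 = $2,217,725.75.
EOQ at $58.27 = 1485.1 < 1800, so use break Q=1800: TC = 34,970×$58.27 + (34,970/1800.0)×294 + (1800.0/2)×0.16×$58.27 = $2,051,804.55.
Lowest total cost is $2,051,804.55 at Q = 1800.0.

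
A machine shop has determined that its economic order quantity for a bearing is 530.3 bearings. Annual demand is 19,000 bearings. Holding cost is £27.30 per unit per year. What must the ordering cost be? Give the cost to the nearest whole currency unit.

Squaring Q* = √(2DS/H) gives Q*² = 2DS/H.
From Q* = √(2DS/H): S = Q*²H / (2D) = 530.3² × 27.3 / (2 × 19,000) = 202.0330.

S ≈ £202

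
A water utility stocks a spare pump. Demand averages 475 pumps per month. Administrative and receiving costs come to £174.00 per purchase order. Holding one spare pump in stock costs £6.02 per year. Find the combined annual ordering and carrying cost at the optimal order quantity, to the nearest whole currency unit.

TC* ≈ £3,456

Annual demand D = 475 × 12 = 5,700.
Q* = √(2DS/H) = √(2 × 5,700 × 174 / 6.02) ≈ 574.02.
At the optimum the two cost components are equal, so total cost = 2·(Q*/2)H = Q*·H.
Minimum total = √(2DSH) = √(2 × 5,700 × 174 × 6.02) ≈ 3455.615.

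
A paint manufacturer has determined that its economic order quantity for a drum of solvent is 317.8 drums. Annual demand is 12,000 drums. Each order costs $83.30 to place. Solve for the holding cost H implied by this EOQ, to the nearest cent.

H ≈ $19.79

The basic EOQ model gives Q* = √(2DS/H); rearrange for the unknown.
From Q* = √(2DS/H): H = 2DS / Q*² = 2 × 12,000 × 83.3 / 317.8² = 19.7947.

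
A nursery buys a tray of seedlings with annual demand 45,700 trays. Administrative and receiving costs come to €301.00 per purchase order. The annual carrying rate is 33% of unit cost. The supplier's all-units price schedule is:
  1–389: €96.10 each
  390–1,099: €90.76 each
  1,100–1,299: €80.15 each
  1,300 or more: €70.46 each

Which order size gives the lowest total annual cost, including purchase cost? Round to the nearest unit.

Holding cost per unit per year at price C is H = 0.33·C.
Evaluate total cost at each tier's feasible EOQ or, if the EOQ is below the tier, at the tier's minimum quantity.
Tier 1 (€96.10): EOQ = 931.4 exceeds tier's upper bound 389, so this tier is dominated.
EOQ at €90.76 = 958.4 (feasible in tier 2): TC = 45,700×€90.76 + (45,700/958.4)×301 + (958.4/2)×0.33×€90.76 = €4,176,437.20.
EOQ at €80.15 = 1019.9 < 1100, so use break Q=1100: TC = 45,700×€80.15 + (45,700/1100.0)×301 + (1100.0/2)×0.33×€80.15 = €3,689,907.41.
EOQ at €70.46 = 1087.7 < 1300, so use break Q=1300: TC = 45,700×€70.46 + (45,700/1300.0)×301 + (1300.0/2)×0.33×€70.46 = €3,245,716.98.
Lowest total cost is €3,245,716.98 at Q = 1300.0.

Q* ≈ 1,300 trays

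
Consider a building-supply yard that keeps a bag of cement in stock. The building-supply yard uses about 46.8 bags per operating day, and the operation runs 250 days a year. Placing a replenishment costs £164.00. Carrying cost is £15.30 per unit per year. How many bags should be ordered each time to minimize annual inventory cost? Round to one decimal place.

Q* ≈ 500.8 bags

Annual demand D = 46.8 × 250 = 11,700.
EOQ = √(2DS / H) = √(2 × 11,700 × 164 / 15.3).
= √(3,837,600 / 15.3) = √250,823.5294 ≈ 500.823.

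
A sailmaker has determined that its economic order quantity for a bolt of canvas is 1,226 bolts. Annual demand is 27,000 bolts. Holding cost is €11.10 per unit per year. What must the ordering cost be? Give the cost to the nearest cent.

The basic EOQ model gives Q* = √(2DS/H); rearrange for the unknown.
From Q* = √(2DS/H): S = Q*²H / (2D) = 1,226² × 11.1 / (2 × 27,000) = 308.9656.

S ≈ €308.97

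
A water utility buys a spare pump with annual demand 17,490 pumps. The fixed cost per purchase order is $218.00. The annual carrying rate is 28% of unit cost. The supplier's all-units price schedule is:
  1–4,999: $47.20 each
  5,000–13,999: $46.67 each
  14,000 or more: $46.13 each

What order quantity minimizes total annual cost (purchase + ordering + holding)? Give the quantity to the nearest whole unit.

Holding cost per unit per year at price C is H = 0.28·C.
Evaluate total cost at each tier's feasible EOQ or, if the EOQ is below the tier, at the tier's minimum quantity.
EOQ at $47.20 = 759.6 (feasible in tier 1): TC = 17,490×$47.20 + (17,490/759.6)×218 + (759.6/2)×0.28×$47.20 = $835,566.95.
EOQ at $46.67 = 763.9 < 5000, so use break Q=5000: TC = 17,490×$46.67 + (17,490/5000.0)×218 + (5000.0/2)×0.28×$46.67 = $849,689.86.
EOQ at $46.13 = 768.4 < 14000, so use break Q=14000: TC = 17,490×$46.13 + (17,490/14000.0)×218 + (14000.0/2)×0.28×$46.13 = $897,500.84.
Lowest total cost is $835,566.95 at Q = 759.6.

Q* ≈ 760 pumps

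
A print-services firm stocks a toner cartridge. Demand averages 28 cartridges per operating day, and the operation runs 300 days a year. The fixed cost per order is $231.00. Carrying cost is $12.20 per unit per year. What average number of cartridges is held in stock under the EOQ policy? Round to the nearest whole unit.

Annual demand D = 28 × 300 = 8,400.
The optimal lot size = √(2DS/H) = √(2 × 8,400 × 231 / 12.2) ≈ 564.00.
Average inventory = Q*/2 ≈ 564.00 / 2 = 282.001.

Average inventory ≈ 282 cartridges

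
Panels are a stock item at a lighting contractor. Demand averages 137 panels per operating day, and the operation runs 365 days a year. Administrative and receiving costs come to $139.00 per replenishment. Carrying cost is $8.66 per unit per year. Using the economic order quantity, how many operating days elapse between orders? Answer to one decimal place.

Annual demand D = 137 × 365 = 50,005.
EOQ = √(2DS/H) = √(2 × 50,005 × 139 / 8.66) ≈ 1266.98.
Cycle time = Q*/D × 365 = 1266.98 / 50,005 × 365 ≈ 9.248 days.

T ≈ 9.2 days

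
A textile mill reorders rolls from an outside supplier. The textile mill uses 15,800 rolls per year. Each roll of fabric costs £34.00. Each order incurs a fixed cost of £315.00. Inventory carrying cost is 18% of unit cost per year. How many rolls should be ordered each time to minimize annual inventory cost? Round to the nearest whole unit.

Holding cost H = 0.18 × £34.00 = £6.1200 per unit per year.
EOQ = √(2DS / H) = √(2 × 15,800 × 315 / 6.12).
= √(9,954,000 / 6.12) = √1,626,470.5882 ≈ 1275.332.

Q* ≈ 1,275 rolls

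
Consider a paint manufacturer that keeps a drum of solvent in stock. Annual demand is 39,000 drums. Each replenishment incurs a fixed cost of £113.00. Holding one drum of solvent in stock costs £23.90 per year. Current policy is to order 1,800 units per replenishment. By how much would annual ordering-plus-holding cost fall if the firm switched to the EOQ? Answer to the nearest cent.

EOQ = √(2DS/H) = √(2 × 39,000 × 113 / 23.9) ≈ 607.28.
Cost at Q* = (D/Q*)S + (Q*/2)H = √(2DSH) ≈ £14,513.95.
Cost at Q = 1,800: (39,000/1,800)×113 + (1,800/2)×23.9 = £2,448.33 + £21,510.00 = £23,958.33.
Excess = £23,958.33 − £14,513.95 = £9,444.39.

Extra cost ≈ £9,444.39 per year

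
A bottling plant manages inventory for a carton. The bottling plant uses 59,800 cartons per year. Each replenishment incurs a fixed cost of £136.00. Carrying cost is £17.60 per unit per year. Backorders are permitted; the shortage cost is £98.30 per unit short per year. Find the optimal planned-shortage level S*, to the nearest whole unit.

S* ≈ 159 cartons

With planned backorders, Q* = √(2DS/H) · √((H+B)/B).
√(2DS/H) = √(2 × 59,800 × 136 / 17.6) = 961.344.
√((H+B)/B) = √((17.6+98.3)/98.3) = 1.0858.
Q* ≈ 1043.863.
S* = Q* · H/(H+B) = 1043.863 × 17.6/115.9 ≈ 158.516.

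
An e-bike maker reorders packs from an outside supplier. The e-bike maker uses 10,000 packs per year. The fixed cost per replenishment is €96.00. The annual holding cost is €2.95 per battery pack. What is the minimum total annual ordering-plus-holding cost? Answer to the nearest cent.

TC* ≈ €2,379.92

EOQ = √(2DS/H) = √(2 × 10,000 × 96 / 2.95) ≈ 806.75.
At Q*, ordering cost (D/Q*)S equals holding cost (Q*/2)H, each = √(DSH/2).
Minimum total = √(2DSH) = √(2 × 10,000 × 96 × 2.95) ≈ 2379.916.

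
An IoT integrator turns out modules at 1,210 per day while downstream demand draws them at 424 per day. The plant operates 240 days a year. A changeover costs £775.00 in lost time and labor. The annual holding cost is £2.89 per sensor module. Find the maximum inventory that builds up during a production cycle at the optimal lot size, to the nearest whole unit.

I_max ≈ 5,954 modules

Annual demand D = 424 × 240 = 101,760.
Production build-up factor (1 − d/p) = 1 − 424/1,210 = 0.6496.
Q* = √(2DS / (H(1 − d/p))) = √(2 × 101,760 × 775 / (2.89 × 0.6496)).
= √(157,728,000 / 1.8773) ≈ 9166.149.
Maximum inventory = Q*(1 − d/p) = 9166.149 × 0.6496 ≈ 5954.209.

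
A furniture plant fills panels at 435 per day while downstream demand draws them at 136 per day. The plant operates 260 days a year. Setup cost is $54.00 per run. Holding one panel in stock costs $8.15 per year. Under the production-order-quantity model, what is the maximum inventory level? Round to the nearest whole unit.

Annual demand D = 136 × 260 = 35,360.
Production build-up factor (1 − d/p) = 1 − 136/435 = 0.6874.
Q* = √(2DS / (H(1 − d/p))) = √(2 × 35,360 × 54 / (8.15 × 0.6874)).
= √(3,818,880 / 5.602) ≈ 825.654.
Maximum inventory = Q*(1 − d/p) = 825.654 × 0.6874 ≈ 567.519.

I_max ≈ 568 panels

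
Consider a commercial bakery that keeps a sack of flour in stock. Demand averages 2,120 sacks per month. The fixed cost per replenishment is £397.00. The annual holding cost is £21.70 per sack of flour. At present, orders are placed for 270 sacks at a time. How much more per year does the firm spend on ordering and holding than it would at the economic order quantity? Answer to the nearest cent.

Extra cost ≈ £19,399.48 per year

Annual demand D = 2,120 × 12 = 25,440.
EOQ = √(2DS/H) = √(2 × 25,440 × 397 / 21.7) ≈ 964.80.
Cost at Q* = (D/Q*)S + (Q*/2)H = √(2DSH) ≈ £20,936.24.
Cost at Q = 270: (25,440/270)×397 + (270/2)×21.7 = £37,406.22 + £2,929.50 = £40,335.72.
Excess = £40,335.72 − £20,936.24 = £19,399.48.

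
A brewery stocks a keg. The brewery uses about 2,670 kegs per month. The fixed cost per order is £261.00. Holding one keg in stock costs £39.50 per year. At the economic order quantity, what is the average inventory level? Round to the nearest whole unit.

Annual demand D = 2,670 × 12 = 32,040.
Q* = √(2DS/H) = √(2 × 32,040 × 261 / 39.5) ≈ 650.70.
Average inventory = Q*/2 ≈ 650.70 / 2 = 325.352.

Average inventory ≈ 325 kegs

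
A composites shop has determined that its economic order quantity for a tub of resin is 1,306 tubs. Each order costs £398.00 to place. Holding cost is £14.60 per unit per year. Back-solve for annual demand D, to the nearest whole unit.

Squaring Q* = √(2DS/H) gives Q*² = 2DS/H.
From Q* = √(2DS/H): D = Q*²H / (2S) = 1,306² × 14.6 / (2 × 398) = 31284.278.

D ≈ 31,284 tubs per year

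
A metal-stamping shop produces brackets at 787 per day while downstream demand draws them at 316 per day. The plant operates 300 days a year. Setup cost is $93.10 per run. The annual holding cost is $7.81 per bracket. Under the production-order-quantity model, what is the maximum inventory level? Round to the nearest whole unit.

I_max ≈ 1,163 brackets

Annual demand D = 316 × 300 = 94,800.
Production build-up factor (1 − d/p) = 1 − 316/787 = 0.5985.
Q* = √(2DS / (H(1 − d/p))) = √(2 × 94,800 × 93.1 / (7.81 × 0.5985)).
= √(17,651,760 / 4.6741) ≈ 1943.325.
Maximum inventory = Q*(1 − d/p) = 1943.325 × 0.5985 ≈ 1163.032.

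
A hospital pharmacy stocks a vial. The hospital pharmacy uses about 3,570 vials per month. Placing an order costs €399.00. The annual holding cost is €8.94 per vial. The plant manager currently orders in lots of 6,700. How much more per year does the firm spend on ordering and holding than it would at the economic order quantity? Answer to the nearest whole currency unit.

Annual demand D = 3,570 × 12 = 42,840.
EOQ = √(2DS/H) = √(2 × 42,840 × 399 / 8.94) ≈ 1955.50.
Cost at Q* = (D/Q*)S + (Q*/2)H = √(2DSH) ≈ €17,482.15.
Cost at Q = 6,700: (42,840/6,700)×399 + (6,700/2)×8.94 = €2,551.22 + €29,949.00 = €32,500.22.
Excess = €32,500.22 − €17,482.15 = €15,018.06.

Extra cost ≈ €15,018 per year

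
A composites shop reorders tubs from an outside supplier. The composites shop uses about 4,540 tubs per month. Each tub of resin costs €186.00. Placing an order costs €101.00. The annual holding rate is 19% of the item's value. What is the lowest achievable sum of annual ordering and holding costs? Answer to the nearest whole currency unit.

Annual demand D = 4,540 × 12 = 54,480.
Holding cost H = 0.19 × €186.00 = €35.3400 per unit per year.
Q* = √(2DS/H) = √(2 × 54,480 × 101 / 35.34) ≈ 558.03.
At Q*, ordering cost (D/Q*)S equals holding cost (Q*/2)H, each = √(DSH/2).
Minimum total = √(2DSH) = √(2 × 54,480 × 101 × 35.34) ≈ 19720.935.

TC* ≈ €19,721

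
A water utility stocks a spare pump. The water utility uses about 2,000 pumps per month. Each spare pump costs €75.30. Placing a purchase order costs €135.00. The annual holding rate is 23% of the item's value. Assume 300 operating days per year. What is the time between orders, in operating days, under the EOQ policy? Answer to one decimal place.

T ≈ 7.6 days

Annual demand D = 2,000 × 12 = 24,000.
Holding cost H = 0.23 × €75.30 = €17.3190 per unit per year.
The optimal lot size = √(2DS/H) = √(2 × 24,000 × 135 / 17.319) ≈ 611.68.
Cycle time = Q*/D × 300 = 611.68 / 24,000 × 300 ≈ 7.646 days.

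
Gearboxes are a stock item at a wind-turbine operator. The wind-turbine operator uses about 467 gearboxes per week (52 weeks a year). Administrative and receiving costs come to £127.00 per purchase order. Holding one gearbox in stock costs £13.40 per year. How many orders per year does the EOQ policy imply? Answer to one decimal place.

N ≈ 35.8 orders per year

Annual demand D = 467 × 52 = 24,284.
Q* = √(2DS/H) = √(2 × 24,284 × 127 / 13.4) ≈ 678.46.
Orders per year = D / Q* = 24,284 / 678.46 ≈ 35.793.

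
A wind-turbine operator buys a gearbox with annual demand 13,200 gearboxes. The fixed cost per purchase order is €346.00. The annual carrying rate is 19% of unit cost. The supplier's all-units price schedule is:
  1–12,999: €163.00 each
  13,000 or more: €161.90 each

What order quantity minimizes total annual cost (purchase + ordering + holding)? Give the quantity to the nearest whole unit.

Q* ≈ 543 gearboxes

Holding cost per unit per year at price C is H = 0.19·C.
Candidates are each tier's EOQ (if it falls in that tier) and each price-break quantity.
EOQ at €163.00 = 543.1 (feasible in tier 1): TC = 13,200×€163.00 + (13,200/543.1)×346 + (543.1/2)×0.19×€163.00 = €2,168,419.40.
EOQ at €161.90 = 544.9 < 13000, so use break Q=13000: TC = 13,200×€161.90 + (13,200/13000.0)×346 + (13000.0/2)×0.19×€161.90 = €2,337,377.82.
Lowest total cost is €2,168,419.40 at Q = 543.1.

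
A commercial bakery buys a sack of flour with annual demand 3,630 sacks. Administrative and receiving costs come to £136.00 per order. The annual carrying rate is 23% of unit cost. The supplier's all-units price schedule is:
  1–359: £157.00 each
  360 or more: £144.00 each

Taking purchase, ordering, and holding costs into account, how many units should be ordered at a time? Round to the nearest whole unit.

Q* ≈ 360 sacks

Holding cost per unit per year at price C is H = 0.23·C.
For each price level, check whether its EOQ is feasible; otherwise the best quantity at that price is the breakpoint.
EOQ at £157.00 = 165.4 (feasible in tier 1): TC = 3,630×£157.00 + (3,630/165.4)×136 + (165.4/2)×0.23×£157.00 = £575,881.06.
EOQ at £144.00 = 172.7 < 360, so use break Q=360: TC = 3,630×£144.00 + (3,630/360.0)×136 + (360.0/2)×0.23×£144.00 = £530,052.93.
Lowest total cost is £530,052.93 at Q = 360.0.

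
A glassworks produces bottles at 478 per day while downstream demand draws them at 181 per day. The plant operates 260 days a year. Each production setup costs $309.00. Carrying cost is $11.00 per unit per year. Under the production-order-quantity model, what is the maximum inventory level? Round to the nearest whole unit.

Annual demand D = 181 × 260 = 47,060.
Production build-up factor (1 − d/p) = 1 − 181/478 = 0.6213.
Q* = √(2DS / (H(1 − d/p))) = √(2 × 47,060 × 309 / (11 × 0.6213)).
= √(29,083,080 / 6.8347) ≈ 2062.812.
Maximum inventory = Q*(1 − d/p) = 2062.812 × 0.6213 ≈ 1281.705.

I_max ≈ 1,282 bottles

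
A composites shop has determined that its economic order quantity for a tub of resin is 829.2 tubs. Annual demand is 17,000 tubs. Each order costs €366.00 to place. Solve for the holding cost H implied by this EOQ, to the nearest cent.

H ≈ €18.10

Squaring Q* = √(2DS/H) gives Q*² = 2DS/H.
From Q* = √(2DS/H): H = 2DS / Q*² = 2 × 17,000 × 366 / 829.2² = 18.0985.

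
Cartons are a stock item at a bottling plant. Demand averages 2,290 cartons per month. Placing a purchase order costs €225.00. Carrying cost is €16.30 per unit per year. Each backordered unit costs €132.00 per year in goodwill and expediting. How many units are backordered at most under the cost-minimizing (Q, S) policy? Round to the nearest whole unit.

Annual demand D = 2,290 × 12 = 27,480.
With planned backorders, Q* = √(2DS/H) · √((H+B)/B).
√(2DS/H) = √(2 × 27,480 × 225 / 16.3) = 871.005.
√((H+B)/B) = √((16.3+132)/132) = 1.0599.
Q* ≈ 923.218.
S* = Q* · H/(H+B) = 923.218 × 16.3/148.3 ≈ 101.473.

S* ≈ 101 cartons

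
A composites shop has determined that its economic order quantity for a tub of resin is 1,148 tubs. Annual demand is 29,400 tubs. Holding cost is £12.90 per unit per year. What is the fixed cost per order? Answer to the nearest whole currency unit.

S ≈ £289

Invert the EOQ relation Q*² = 2DS/H.
From Q* = √(2DS/H): S = Q*²H / (2D) = 1,148² × 12.9 / (2 × 29,400) = 289.1320.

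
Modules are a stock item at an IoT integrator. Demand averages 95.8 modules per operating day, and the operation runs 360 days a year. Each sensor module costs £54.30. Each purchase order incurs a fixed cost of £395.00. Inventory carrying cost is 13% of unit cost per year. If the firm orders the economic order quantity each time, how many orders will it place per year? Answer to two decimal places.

Annual demand D = 95.8 × 360 = 34,488.
Holding cost H = 0.13 × £54.30 = £7.0590 per unit per year.
The optimal lot size = √(2DS/H) = √(2 × 34,488 × 395 / 7.059) ≈ 1964.61.
Orders per year = D / Q* = 34,488 / 1964.61 ≈ 17.555.

N ≈ 17.55 orders per year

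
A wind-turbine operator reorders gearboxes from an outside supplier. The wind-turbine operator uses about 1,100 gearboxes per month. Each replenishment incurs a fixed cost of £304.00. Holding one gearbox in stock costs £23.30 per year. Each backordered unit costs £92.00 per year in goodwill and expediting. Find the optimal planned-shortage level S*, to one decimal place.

S* ≈ 132.8 gearboxes

Annual demand D = 1,100 × 12 = 13,200.
With planned backorders, Q* = √(2DS/H) · √((H+B)/B).
√(2DS/H) = √(2 × 13,200 × 304 / 23.3) = 586.896.
√((H+B)/B) = √((23.3+92)/92) = 1.1195.
Q* ≈ 657.024.
S* = Q* · H/(H+B) = 657.024 × 23.3/115.3 ≈ 132.773.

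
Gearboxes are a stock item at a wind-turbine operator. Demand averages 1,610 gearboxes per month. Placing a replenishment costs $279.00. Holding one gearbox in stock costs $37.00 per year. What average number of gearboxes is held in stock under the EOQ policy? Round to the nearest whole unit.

Average inventory ≈ 270 gearboxes

Annual demand D = 1,610 × 12 = 19,320.
The optimal lot size = √(2DS/H) = √(2 × 19,320 × 279 / 37) ≈ 539.78.
Average inventory = Q*/2 ≈ 539.78 / 2 = 269.892.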